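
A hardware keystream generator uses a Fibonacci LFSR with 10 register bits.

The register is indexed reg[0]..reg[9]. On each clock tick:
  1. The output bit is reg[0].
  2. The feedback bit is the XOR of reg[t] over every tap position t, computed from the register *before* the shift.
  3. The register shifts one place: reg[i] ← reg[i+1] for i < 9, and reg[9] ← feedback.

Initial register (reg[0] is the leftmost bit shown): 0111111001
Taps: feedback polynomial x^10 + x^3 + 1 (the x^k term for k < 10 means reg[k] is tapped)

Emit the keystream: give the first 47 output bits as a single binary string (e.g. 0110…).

01111110011000110101111001101011010011000100101

step | reg (before) | out | fb
   0 | 0111111001 | 0 | 1
   1 | 1111110011 | 1 | 0
   2 | 1111100110 | 1 | 0
   3 | 1111001100 | 1 | 0
   4 | 1110011000 | 1 | 1
   5 | 1100110001 | 1 | 1
   6 | 1001100011 | 1 | 0
   7 | 0011000110 | 0 | 1
   8 | 0110001101 | 0 | 0
   9 | 1100011010 | 1 | 1
  10 | 1000110101 | 1 | 1
  11 | 0001101011 | 0 | 1
  12 | 0011010111 | 0 | 1
  13 | 0110101111 | 0 | 0
  14 | 1101011110 | 1 | 0
  15 | 1010111100 | 1 | 1
  16 | 0101111001 | 0 | 1
  17 | 1011110011 | 1 | 0
  18 | 0111100110 | 0 | 1
  19 | 1111001101 | 1 | 0
  20 | 1110011010 | 1 | 1
  21 | 1100110101 | 1 | 1
  22 | 1001101011 | 1 | 0
  23 | 0011010110 | 0 | 1
  24 | 0110101101 | 0 | 0
  25 | 1101011010 | 1 | 0
  26 | 1010110100 | 1 | 1
  27 | 0101101001 | 0 | 1
  28 | 1011010011 | 1 | 0
  29 | 0110100110 | 0 | 0
  30 | 1101001100 | 1 | 0
  31 | 1010011000 | 1 | 1
  32 | 0100110001 | 0 | 0
  33 | 1001100010 | 1 | 0
  34 | 0011000100 | 0 | 1
  35 | 0110001001 | 0 | 0
  36 | 1100010010 | 1 | 1
  37 | 1000100101 | 1 | 1
  38 | 0001001011 | 0 | 1
  39 | 0010010111 | 0 | 0
  40 | 0100101110 | 0 | 0
  41 | 1001011100 | 1 | 0
  42 | 0010111000 | 0 | 0
  43 | 0101110000 | 0 | 1
  44 | 1011100001 | 1 | 0
  45 | 0111000010 | 0 | 1
  46 | 1110000101 | 1 | 1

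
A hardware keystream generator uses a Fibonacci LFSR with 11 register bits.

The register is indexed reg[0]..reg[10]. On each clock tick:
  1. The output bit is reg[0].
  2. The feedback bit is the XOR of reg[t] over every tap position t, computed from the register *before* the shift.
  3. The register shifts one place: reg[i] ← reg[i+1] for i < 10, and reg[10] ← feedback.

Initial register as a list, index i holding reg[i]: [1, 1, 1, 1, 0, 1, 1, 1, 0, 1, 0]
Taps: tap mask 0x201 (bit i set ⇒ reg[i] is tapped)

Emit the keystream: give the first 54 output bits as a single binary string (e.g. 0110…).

k : reg_k → out_k, fb_k
0: 11110111010 → 1, fb=0
1: 11101110100 → 1, fb=1
2: 11011101001 → 1, fb=1
3: 10111010011 → 1, fb=0
4: 01110100110 → 0, fb=1
5: 11101001101 → 1, fb=1
6: 11010011011 → 1, fb=0
7: 10100110110 → 1, fb=0
8: 01001101100 → 0, fb=0
9: 10011011000 → 1, fb=1
10: 00110110001 → 0, fb=0
11: 01101100010 → 0, fb=1
12: 11011000101 → 1, fb=1
13: 10110001011 → 1, fb=0
14: 01100010110 → 0, fb=1
15: 11000101101 → 1, fb=1
16: 10001011011 → 1, fb=0
17: 00010110110 → 0, fb=1
18: 00101101101 → 0, fb=0
19: 01011011010 → 0, fb=1
20: 10110110101 → 1, fb=1
21: 01101101011 → 0, fb=1
22: 11011010111 → 1, fb=0
23: 10110101110 → 1, fb=0
24: 01101011100 → 0, fb=0
25: 11010111000 → 1, fb=1
26: 10101110001 → 1, fb=1
27: 01011100011 → 0, fb=1
28: 10111000111 → 1, fb=0
29: 01110001110 → 0, fb=1
30: 11100011101 → 1, fb=1
31: 11000111011 → 1, fb=0
32: 10001110110 → 1, fb=0
33: 00011101100 → 0, fb=0
34: 00111011000 → 0, fb=0
35: 01110110000 → 0, fb=0
36: 11101100000 → 1, fb=1
37: 11011000001 → 1, fb=1
38: 10110000011 → 1, fb=0
39: 01100000110 → 0, fb=1
40: 11000001101 → 1, fb=1
41: 10000011011 → 1, fb=0
42: 00000110110 → 0, fb=1
43: 00001101101 → 0, fb=0
44: 00011011010 → 0, fb=1
45: 00110110101 → 0, fb=0
46: 01101101010 → 0, fb=1
47: 11011010101 → 1, fb=1
48: 10110101011 → 1, fb=0
49: 01101010110 → 0, fb=1
50: 11010101101 → 1, fb=1
51: 10101011011 → 1, fb=0
52: 01010110110 → 0, fb=1
53: 10101101101 → 1, fb=1

111101110100110110001011011010111000111011000001101101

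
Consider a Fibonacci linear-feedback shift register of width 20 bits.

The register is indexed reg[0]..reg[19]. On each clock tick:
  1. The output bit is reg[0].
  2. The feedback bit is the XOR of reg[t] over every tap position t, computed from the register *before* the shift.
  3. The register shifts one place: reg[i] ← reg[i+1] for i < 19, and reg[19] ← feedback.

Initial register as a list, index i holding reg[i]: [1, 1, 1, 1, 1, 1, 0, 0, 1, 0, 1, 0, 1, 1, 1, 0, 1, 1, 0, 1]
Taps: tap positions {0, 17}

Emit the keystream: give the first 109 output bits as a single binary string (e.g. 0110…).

1111110010101110110101010110011000101000010111011101100110110011101010001000101001110100000010011001010111111

tick  register→output (feedback)
  0  11111100101011101101→1 (0)
  1  11111001010111011010→1 (1)
  2  11110010101110110101→1 (0)
  3  11100101011101101010→1 (1)
  4  11001010111011010101→1 (0)
  5  10010101110110101010→1 (1)
  6  00101011101101010101→0 (1)
  7  01010111011010101011→0 (0)
  8  10101110110101010110→1 (0)
  9  01011101101010101100→0 (1)
 10  10111011010101011001→1 (1)
 11  01110110101010110011→0 (0)
 12  11101101010101100110→1 (0)
 13  11011010101011001100→1 (0)
 14  10110101010110011000→1 (1)
 15  01101010101100110001→0 (0)
 16  11010101011001100010→1 (1)
 17  10101010110011000101→1 (0)
 18  01010101100110001010→0 (0)
 19  10101011001100010100→1 (0)
 20  01010110011000101000→0 (0)
 21  10101100110001010000→1 (1)
 22  01011001100010100001→0 (0)
 23  10110011000101000010→1 (1)
 24  01100110001010000101→0 (1)
 25  11001100010100001011→1 (1)
 26  10011000101000010111→1 (0)
 27  00110001010000101110→0 (1)
 28  01100010100001011101→0 (1)
 29  11000101000010111011→1 (1)
 30  10001010000101110111→1 (0)
 31  00010100001011101110→0 (1)
 32  00101000010111011101→0 (1)
 33  01010000101110111011→0 (0)
 34  10100001011101110110→1 (0)
 35  01000010111011101100→0 (1)
 36  10000101110111011001→1 (1)
 37  00001011101110110011→0 (0)
 38  00010111011101100110→0 (1)
 39  00101110111011001101→0 (1)
 40  01011101110110011011→0 (0)
 41  10111011101100110110→1 (0)
 42  01110111011001101100→0 (1)
 43  11101110110011011001→1 (1)
 44  11011101100110110011→1 (1)
 45  10111011001101100111→1 (0)
 46  01110110011011001110→0 (1)
 47  11101100110110011101→1 (0)
 48  11011001101100111010→1 (1)
 49  10110011011001110101→1 (0)
 50  01100110110011101010→0 (0)
 51  11001101100111010100→1 (0)
 52  10011011001110101000→1 (1)
 53  00110110011101010001→0 (0)
 54  01101100111010100010→0 (0)
 55  11011001110101000100→1 (0)
 56  10110011101010001000→1 (1)
 57  01100111010100010001→0 (0)
 58  11001110101000100010→1 (1)
 59  10011101010001000101→1 (0)
 60  00111010100010001010→0 (0)
 61  01110101000100010100→0 (1)
 62  11101010001000101001→1 (1)
 63  11010100010001010011→1 (1)
 64  10101000100010100111→1 (0)
 65  01010001000101001110→0 (1)
 66  10100010001010011101→1 (0)
 67  01000100010100111010→0 (0)
 68  10001000101001110100→1 (0)
 69  00010001010011101000→0 (0)
 70  00100010100111010000→0 (0)
 71  01000101001110100000→0 (0)
 72  10001010011101000000→1 (1)
 73  00010100111010000001→0 (0)
 74  00101001110100000010→0 (0)
 75  01010011101000000100→0 (1)
 76  10100111010000001001→1 (1)
 77  01001110100000010011→0 (0)
 78  10011101000000100110→1 (0)
 79  00111010000001001100→0 (1)
 80  01110100000010011001→0 (0)
 81  11101000000100110010→1 (1)
 82  11010000001001100101→1 (0)
 83  10100000010011001010→1 (1)
 84  01000000100110010101→0 (1)
 85  10000001001100101011→1 (1)
 86  00000010011001010111→0 (1)
 87  00000100110010101111→0 (1)
 88  00001001100101011111→0 (1)
 89  00010011001010111111→0 (1)
 90  00100110010101111111→0 (1)
 91  01001100101011111111→0 (1)
 92  10011001010111111111→1 (0)
 93  00110010101111111110→0 (1)
 94  01100101011111111101→0 (1)
 95  11001010111111111011→1 (1)
 96  10010101111111110111→1 (0)
 97  00101011111111101110→0 (1)
 98  01010111111111011101→0 (1)
 99  10101111111110111011→1 (1)
100  01011111111101110111→0 (1)
101  10111111111011101111→1 (0)
102  01111111110111011110→0 (1)
103  11111111101110111101→1 (0)
104  11111111011101111010→1 (1)
105  11111110111011110101→1 (0)
106  11111101110111101010→1 (1)
107  11111011101111010101→1 (0)
108  11110111011110101010→1 (1)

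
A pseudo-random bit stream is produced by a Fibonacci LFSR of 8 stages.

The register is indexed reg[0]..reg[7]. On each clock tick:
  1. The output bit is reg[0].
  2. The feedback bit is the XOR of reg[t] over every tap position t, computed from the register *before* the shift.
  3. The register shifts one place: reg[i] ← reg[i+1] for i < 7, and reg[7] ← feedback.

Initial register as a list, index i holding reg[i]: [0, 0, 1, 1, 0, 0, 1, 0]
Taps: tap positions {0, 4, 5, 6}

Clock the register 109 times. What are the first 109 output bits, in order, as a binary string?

tick  register→output (feedback)
  0  00110010→0 (1)
  1  01100101→0 (1)
  2  11001011→1 (1)
  3  10010111→1 (1)
  4  00101111→0 (1)
  5  01011111→0 (1)
  6  10111111→1 (0)
  7  01111110→0 (1)
  8  11111101→1 (1)
  9  11111011→1 (1)
 10  11110111→1 (1)
 11  11101111→1 (0)
 12  11011110→1 (0)
 13  10111100→1 (1)
 14  01111001→0 (1)
 15  11110011→1 (0)
 16  11100110→1 (1)
 17  11001101→1 (1)
 18  10011011→1 (1)
 19  00110111→0 (0)
 20  01101110→0 (1)
 21  11011101→1 (1)
 22  10111011→1 (1)
 23  01110111→0 (0)
 24  11101110→1 (0)
 25  11011100→1 (1)
 26  10111001→1 (0)
 27  01110010→0 (1)
 28  11100101→1 (0)
 29  11001010→1 (1)
 30  10010101→1 (0)
 31  00101010→0 (0)
 32  01010100→0 (1)
 33  10101001→1 (0)
 34  01010010→0 (1)
 35  10100101→1 (0)
 36  01001010→0 (0)
 37  10010100→1 (0)
 38  00101000→0 (1)
 39  01010001→0 (0)
 40  10100010→1 (0)
 41  01000100→0 (1)
 42  10001001→1 (0)
 43  00010010→0 (1)
 44  00100101→0 (1)
 45  01001011→0 (0)
 46  10010110→1 (1)
 47  00101101→0 (0)
 48  01011010→0 (0)
 49  10110100→1 (0)
 50  01101000→0 (1)
 51  11010001→1 (1)
 52  10100011→1 (0)
 53  01000110→0 (0)
 54  10001100→1 (1)
 55  00011001→0 (1)
 56  00110011→0 (1)
 57  01100111→0 (0)
 58  11001110→1 (0)
 59  10011100→1 (1)
 60  00111001→0 (1)
 61  01110011→0 (1)
 62  11100111→1 (1)
 63  11001111→1 (0)
 64  10011110→1 (0)
 65  00111100→0 (0)
 66  01111000→0 (1)
 67  11110001→1 (1)
 68  11100011→1 (0)
 69  11000110→1 (1)
 70  10001101→1 (1)
 71  00011011→0 (0)
 72  00110110→0 (0)
 73  01101100→0 (0)
 74  11011000→1 (0)
 75  10110000→1 (1)
 76  01100001→0 (0)
 77  11000010→1 (0)
 78  10000100→1 (0)
 79  00001000→0 (1)
 80  00010001→0 (0)
 81  00100010→0 (1)
 82  01000101→0 (1)
 83  10001011→1 (1)
 84  00010111→0 (0)
 85  00101110→0 (1)
 86  01011101→0 (0)
 87  10111010→1 (1)
 88  01110101→0 (1)
 89  11101011→1 (1)
 90  11010111→1 (1)
 91  10101111→1 (0)
 92  01011110→0 (1)
 93  10111101→1 (1)
 94  01111011→0 (0)
 95  11110110→1 (1)
 96  11101101→1 (1)
 97  11011011→1 (1)
 98  10110111→1 (1)
 99  01101111→0 (1)
100  11011111→1 (0)
101  10111110→1 (0)
102  01111100→0 (0)
103  11111000→1 (0)
104  11110000→1 (1)
105  11100001→1 (1)
106  11000011→1 (0)
107  10000110→1 (1)
108  00001101→0 (0)

0011001011111101111001101110111001010100101000100101101000110011100111100011011000010001011101011110110111110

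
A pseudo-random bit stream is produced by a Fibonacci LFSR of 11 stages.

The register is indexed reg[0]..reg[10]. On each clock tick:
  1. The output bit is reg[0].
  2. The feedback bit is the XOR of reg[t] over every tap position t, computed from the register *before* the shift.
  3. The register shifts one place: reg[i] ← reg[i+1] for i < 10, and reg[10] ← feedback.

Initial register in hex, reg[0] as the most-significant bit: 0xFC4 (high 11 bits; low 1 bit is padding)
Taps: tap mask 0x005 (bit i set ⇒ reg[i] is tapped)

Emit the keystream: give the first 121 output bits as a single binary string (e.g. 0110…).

1111110001000001101010001110000101101100100110111101111010010100100110001101111101110100010101001010000011000100011110101

step | reg (before) | out | fb
   0 | 11111100010 | 1 | 0
   1 | 11111000100 | 1 | 0
   2 | 11110001000 | 1 | 0
   3 | 11100010000 | 1 | 0
   4 | 11000100000 | 1 | 1
   5 | 10001000001 | 1 | 1
   6 | 00010000011 | 0 | 0
   7 | 00100000110 | 0 | 1
   8 | 01000001101 | 0 | 0
   9 | 10000011010 | 1 | 1
  10 | 00000110101 | 0 | 0
  11 | 00001101010 | 0 | 0
  12 | 00011010100 | 0 | 0
  13 | 00110101000 | 0 | 1
  14 | 01101010001 | 0 | 1
  15 | 11010100011 | 1 | 1
  16 | 10101000111 | 1 | 0
  17 | 01010001110 | 0 | 0
  18 | 10100011100 | 1 | 0
  19 | 01000111000 | 0 | 0
  20 | 10001110000 | 1 | 1
  21 | 00011100001 | 0 | 0
  22 | 00111000010 | 0 | 1
  23 | 01110000101 | 0 | 1
  24 | 11100001011 | 1 | 0
  25 | 11000010110 | 1 | 1
  26 | 10000101101 | 1 | 1
  27 | 00001011011 | 0 | 0
  28 | 00010110110 | 0 | 0
  29 | 00101101100 | 0 | 1
  30 | 01011011001 | 0 | 0
  31 | 10110110010 | 1 | 0
  32 | 01101100100 | 0 | 1
  33 | 11011001001 | 1 | 1
  34 | 10110010011 | 1 | 0
  35 | 01100100110 | 0 | 1
  36 | 11001001101 | 1 | 1
  37 | 10010011011 | 1 | 1
  38 | 00100110111 | 0 | 1
  39 | 01001101111 | 0 | 0
  40 | 10011011110 | 1 | 1
  41 | 00110111101 | 0 | 1
  42 | 01101111011 | 0 | 1
  43 | 11011110111 | 1 | 1
  44 | 10111101111 | 1 | 0
  45 | 01111011110 | 0 | 1
  46 | 11110111101 | 1 | 0
  47 | 11101111010 | 1 | 0
  48 | 11011110100 | 1 | 1
  49 | 10111101001 | 1 | 0
  50 | 01111010010 | 0 | 1
  51 | 11110100101 | 1 | 0
  52 | 11101001010 | 1 | 0
  53 | 11010010100 | 1 | 1
  54 | 10100101001 | 1 | 0
  55 | 01001010010 | 0 | 0
  56 | 10010100100 | 1 | 1
  57 | 00101001001 | 0 | 1
  58 | 01010010011 | 0 | 0
  59 | 10100100110 | 1 | 0
  60 | 01001001100 | 0 | 0
  61 | 10010011000 | 1 | 1
  62 | 00100110001 | 0 | 1
  63 | 01001100011 | 0 | 0
  64 | 10011000110 | 1 | 1
  65 | 00110001101 | 0 | 1
  66 | 01100011011 | 0 | 1
  67 | 11000110111 | 1 | 1
  68 | 10001101111 | 1 | 1
  69 | 00011011111 | 0 | 0
  70 | 00110111110 | 0 | 1
  71 | 01101111101 | 0 | 1
  72 | 11011111011 | 1 | 1
  73 | 10111110111 | 1 | 0
  74 | 01111101110 | 0 | 1
  75 | 11111011101 | 1 | 0
  76 | 11110111010 | 1 | 0
  77 | 11101110100 | 1 | 0
  78 | 11011101000 | 1 | 1
  79 | 10111010001 | 1 | 0
  80 | 01110100010 | 0 | 1
  81 | 11101000101 | 1 | 0
  82 | 11010001010 | 1 | 1
  83 | 10100010101 | 1 | 0
  84 | 01000101010 | 0 | 0
  85 | 10001010100 | 1 | 1
  86 | 00010101001 | 0 | 0
  87 | 00101010010 | 0 | 1
  88 | 01010100101 | 0 | 0
  89 | 10101001010 | 1 | 0
  90 | 01010010100 | 0 | 0
  91 | 10100101000 | 1 | 0
  92 | 01001010000 | 0 | 0
  93 | 10010100000 | 1 | 1
  94 | 00101000001 | 0 | 1
  95 | 01010000011 | 0 | 0
  96 | 10100000110 | 1 | 0
  97 | 01000001100 | 0 | 0
  98 | 10000011000 | 1 | 1
  99 | 00000110001 | 0 | 0
 100 | 00001100010 | 0 | 0
 101 | 00011000100 | 0 | 0
 102 | 00110001000 | 0 | 1
 103 | 01100010001 | 0 | 1
 104 | 11000100011 | 1 | 1
 105 | 10001000111 | 1 | 1
 106 | 00010001111 | 0 | 0
 107 | 00100011110 | 0 | 1
 108 | 01000111101 | 0 | 0
 109 | 10001111010 | 1 | 1
 110 | 00011110101 | 0 | 0
 111 | 00111101010 | 0 | 1
 112 | 01111010101 | 0 | 1
 113 | 11110101011 | 1 | 0
 114 | 11101010110 | 1 | 0
 115 | 11010101100 | 1 | 1
 116 | 10101011001 | 1 | 0
 117 | 01010110010 | 0 | 0
 118 | 10101100100 | 1 | 0
 119 | 01011001000 | 0 | 0
 120 | 10110010000 | 1 | 0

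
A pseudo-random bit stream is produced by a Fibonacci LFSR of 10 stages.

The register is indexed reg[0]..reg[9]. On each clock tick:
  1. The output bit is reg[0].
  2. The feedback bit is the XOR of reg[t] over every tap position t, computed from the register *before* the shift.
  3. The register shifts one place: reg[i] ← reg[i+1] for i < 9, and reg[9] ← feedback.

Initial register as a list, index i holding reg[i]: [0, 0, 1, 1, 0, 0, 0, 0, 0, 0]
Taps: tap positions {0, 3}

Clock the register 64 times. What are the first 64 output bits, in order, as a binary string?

0011000000101100010100111011001110001011111101010001011101101011

tick  register→output (feedback)
  0  0011000000→0 (1)
  1  0110000001→0 (0)
  2  1100000010→1 (1)
  3  1000000101→1 (1)
  4  0000001011→0 (0)
  5  0000010110→0 (0)
  6  0000101100→0 (0)
  7  0001011000→0 (1)
  8  0010110001→0 (0)
  9  0101100010→0 (1)
 10  1011000101→1 (0)
 11  0110001010→0 (0)
 12  1100010100→1 (1)
 13  1000101001→1 (1)
 14  0001010011→0 (1)
 15  0010100111→0 (0)
 16  0101001110→0 (1)
 17  1010011101→1 (1)
 18  0100111011→0 (0)
 19  1001110110→1 (0)
 20  0011101100→0 (1)
 21  0111011001→0 (1)
 22  1110110011→1 (1)
 23  1101100111→1 (0)
 24  1011001110→1 (0)
 25  0110011100→0 (0)
 26  1100111000→1 (1)
 27  1001110001→1 (0)
 28  0011100010→0 (1)
 29  0111000101→0 (1)
 30  1110001011→1 (1)
 31  1100010111→1 (1)
 32  1000101111→1 (1)
 33  0001011111→0 (1)
 34  0010111111→0 (0)
 35  0101111110→0 (1)
 36  1011111101→1 (0)
 37  0111111010→0 (1)
 38  1111110101→1 (0)
 39  1111101010→1 (0)
 40  1111010100→1 (0)
 41  1110101000→1 (1)
 42  1101010001→1 (0)
 43  1010100010→1 (1)
 44  0101000101→0 (1)
 45  1010001011→1 (1)
 46  0100010111→0 (0)
 47  1000101110→1 (1)
 48  0001011101→0 (1)
 49  0010111011→0 (0)
 50  0101110110→0 (1)
 51  1011101101→1 (0)
 52  0111011010→0 (1)
 53  1110110101→1 (1)
 54  1101101011→1 (0)
 55  1011010110→1 (0)
 56  0110101100→0 (0)
 57  1101011000→1 (0)
 58  1010110000→1 (1)
 59  0101100001→0 (1)
 60  1011000011→1 (0)
 61  0110000110→0 (0)
 62  1100001100→1 (1)
 63  1000011001→1 (1)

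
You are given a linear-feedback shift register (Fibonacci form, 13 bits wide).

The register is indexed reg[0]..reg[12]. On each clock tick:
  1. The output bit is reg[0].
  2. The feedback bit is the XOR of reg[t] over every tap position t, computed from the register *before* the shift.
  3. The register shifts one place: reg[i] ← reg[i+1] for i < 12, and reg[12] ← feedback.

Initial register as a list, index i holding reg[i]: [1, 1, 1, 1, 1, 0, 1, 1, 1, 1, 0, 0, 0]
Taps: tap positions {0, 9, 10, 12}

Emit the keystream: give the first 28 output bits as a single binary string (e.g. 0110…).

tick  register→output (feedback)
  0  1111101111000→1 (0)
  1  1111011110000→1 (1)
  2  1110111100001→1 (0)
  3  1101111000010→1 (1)
  4  1011110000101→1 (1)
  5  0111100001011→0 (0)
  6  1111000010110→1 (0)
  7  1110000101100→1 (1)
  8  1100001011001→1 (1)
  9  1000010110011→1 (0)
 10  0000101100110→0 (1)
 11  0001011001101→0 (1)
 12  0010110011011→0 (0)
 13  0101100110110→0 (1)
 14  1011001101101→1 (0)
 15  0110011011010→0 (1)
 16  1100110110101→1 (1)
 17  1001101101011→1 (1)
 18  0011011010111→0 (0)
 19  0110110101110→0 (0)
 20  1101101011100→1 (1)
 21  1011010111001→1 (1)
 22  0110101110011→0 (1)
 23  1101011100111→1 (1)
 24  1010111001111→1 (0)
 25  0101110011110→0 (0)
 26  1011100111100→1 (1)
 27  0111001111001→0 (0)

1111101111000010110011011010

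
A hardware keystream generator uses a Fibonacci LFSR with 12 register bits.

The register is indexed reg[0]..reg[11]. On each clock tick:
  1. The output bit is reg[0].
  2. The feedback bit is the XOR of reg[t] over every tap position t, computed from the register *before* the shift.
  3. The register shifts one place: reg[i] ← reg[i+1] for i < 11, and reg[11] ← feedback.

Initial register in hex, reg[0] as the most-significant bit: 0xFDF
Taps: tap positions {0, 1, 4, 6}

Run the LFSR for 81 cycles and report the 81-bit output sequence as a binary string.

k : reg_k → out_k, fb_k
0: 111111011111 → 1, fb=1
1: 111110111111 → 1, fb=0
2: 111101111110 → 1, fb=1
3: 111011111101 → 1, fb=0
4: 110111111010 → 1, fb=0
5: 101111110100 → 1, fb=1
6: 011111101001 → 0, fb=1
7: 111111010011 → 1, fb=1
8: 111110100111 → 1, fb=0
9: 111101001110 → 1, fb=0
10: 111010011100 → 1, fb=1
11: 110100111001 → 1, fb=1
12: 101001110011 → 1, fb=0
13: 010011100110 → 0, fb=1
14: 100111001101 → 1, fb=0
15: 001110011010 → 0, fb=1
16: 011100110101 → 0, fb=0
17: 111001101010 → 1, fb=1
18: 110011010101 → 1, fb=1
19: 100110101011 → 1, fb=1
20: 001101010111 → 0, fb=0
21: 011010101110 → 0, fb=1
22: 110101011101 → 1, fb=0
23: 101010111010 → 1, fb=1
24: 010101110101 → 0, fb=0
25: 101011101010 → 1, fb=1
26: 010111010101 → 0, fb=0
27: 101110101010 → 1, fb=1
28: 011101010101 → 0, fb=1
29: 111010101011 → 1, fb=0
30: 110101010110 → 1, fb=0
31: 101010101100 → 1, fb=1
32: 010101011001 → 0, fb=1
33: 101010110011 → 1, fb=1
34: 010101100111 → 0, fb=0
35: 101011001110 → 1, fb=0
36: 010110011100 → 0, fb=0
37: 101100111000 → 1, fb=0
38: 011001110000 → 0, fb=0
39: 110011100000 → 1, fb=0
40: 100111000000 → 1, fb=0
41: 001110000000 → 0, fb=1
42: 011100000001 → 0, fb=1
43: 111000000011 → 1, fb=0
44: 110000000110 → 1, fb=0
45: 100000001100 → 1, fb=1
46: 000000011001 → 0, fb=0
47: 000000110010 → 0, fb=1
48: 000001100101 → 0, fb=1
49: 000011001011 → 0, fb=1
50: 000110010111 → 0, fb=1
51: 001100101111 → 0, fb=1
52: 011001011111 → 0, fb=1
53: 110010111111 → 1, fb=0
54: 100101111110 → 1, fb=0
55: 001011111100 → 0, fb=0
56: 010111111000 → 0, fb=1
57: 101111110001 → 1, fb=1
58: 011111100011 → 0, fb=1
59: 111111000111 → 1, fb=1
60: 111110001111 → 1, fb=1
61: 111100011111 → 1, fb=0
62: 111000111110 → 1, fb=1
63: 110001111101 → 1, fb=1
64: 100011111011 → 1, fb=1
65: 000111110111 → 0, fb=0
66: 001111101110 → 0, fb=0
67: 011111011100 → 0, fb=0
68: 111110111000 → 1, fb=0
69: 111101110000 → 1, fb=1
70: 111011100001 → 1, fb=0
71: 110111000010 → 1, fb=1
72: 101110000101 → 1, fb=0
73: 011100001010 → 0, fb=1
74: 111000010101 → 1, fb=0
75: 110000101010 → 1, fb=1
76: 100001010101 → 1, fb=1
77: 000010101011 → 0, fb=0
78: 000101010110 → 0, fb=0
79: 001010101100 → 0, fb=0
80: 010101011000 → 0, fb=1

111111011111101001110011010101110101010110011100000001100101111110001111101110000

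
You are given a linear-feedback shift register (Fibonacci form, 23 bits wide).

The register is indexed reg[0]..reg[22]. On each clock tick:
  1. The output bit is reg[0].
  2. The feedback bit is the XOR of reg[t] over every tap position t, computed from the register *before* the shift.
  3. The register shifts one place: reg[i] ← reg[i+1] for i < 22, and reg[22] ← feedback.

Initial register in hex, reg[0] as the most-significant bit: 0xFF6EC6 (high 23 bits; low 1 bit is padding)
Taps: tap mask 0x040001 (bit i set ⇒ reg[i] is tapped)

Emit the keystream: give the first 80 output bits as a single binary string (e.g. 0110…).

k : reg_k → out_k, fb_k
0: 11111111011011101100011 → 1, fb=1
1: 11111110110111011000111 → 1, fb=1
2: 11111101101110110001111 → 1, fb=1
3: 11111011011101100011111 → 1, fb=0
4: 11110110111011000111110 → 1, fb=0
5: 11101101110110001111100 → 1, fb=0
6: 11011011101100011111000 → 1, fb=0
7: 10110111011000111110000 → 1, fb=0
8: 01101110110001111100000 → 0, fb=0
9: 11011101100011111000000 → 1, fb=1
10: 10111011000111110000001 → 1, fb=1
11: 01110110001111100000011 → 0, fb=0
12: 11101100011111000000110 → 1, fb=1
13: 11011000111110000001101 → 1, fb=1
14: 10110001111100000011011 → 1, fb=0
15: 01100011111000000110110 → 0, fb=1
16: 11000111110000001101101 → 1, fb=1
17: 10001111100000011011011 → 1, fb=0
18: 00011111000000110110110 → 0, fb=1
19: 00111110000001101101101 → 0, fb=0
20: 01111100000011011011010 → 0, fb=1
21: 11111000000110110110101 → 1, fb=0
22: 11110000001101101101010 → 1, fb=1
23: 11100000011011011010101 → 1, fb=0
24: 11000000110110110101010 → 1, fb=1
25: 10000001101101101010101 → 1, fb=0
26: 00000011011011010101010 → 0, fb=0
27: 00000110110110101010100 → 0, fb=1
28: 00001101101101010101001 → 0, fb=0
29: 00011011011010101010010 → 0, fb=1
30: 00110110110101010100101 → 0, fb=0
31: 01101101101010101001010 → 0, fb=0
32: 11011011010101010010100 → 1, fb=0
33: 10110110101010100101000 → 1, fb=1
34: 01101101010101001010001 → 0, fb=1
35: 11011010101010010100011 → 1, fb=1
36: 10110101010100101000111 → 1, fb=1
37: 01101010101001010001111 → 0, fb=0
38: 11010101010010100011110 → 1, fb=0
39: 10101010100101000111100 → 1, fb=0
40: 01010101001010001111000 → 0, fb=1
41: 10101010010100011110001 → 1, fb=0
42: 01010100101000111100010 → 0, fb=0
43: 10101001010001111000100 → 1, fb=1
44: 01010010100011110001001 → 0, fb=0
45: 10100101000111100010010 → 1, fb=0
46: 01001010001111000100100 → 0, fb=0
47: 10010100011110001001000 → 1, fb=1
48: 00101000111100010010001 → 0, fb=1
49: 01010001111000100100011 → 0, fb=0
50: 10100011110001001000110 → 1, fb=1
51: 01000111100010010001101 → 0, fb=0
52: 10001111000100100011010 → 1, fb=0
53: 00011110001001000110100 → 0, fb=1
54: 00111100010010001101001 → 0, fb=0
55: 01111000100100011010010 → 0, fb=1
56: 11110001001000110100101 → 1, fb=1
57: 11100010010001101001011 → 1, fb=1
58: 11000100100011010010111 → 1, fb=0
59: 10001001000110100101110 → 1, fb=1
60: 00010010001101001011101 → 0, fb=1
61: 00100100011010010111011 → 0, fb=1
62: 01001000110100101110111 → 0, fb=1
63: 10010001101001011101111 → 1, fb=1
64: 00100011010010111011111 → 0, fb=1
65: 01000110100101110111111 → 0, fb=1
66: 10001101001011101111111 → 1, fb=0
67: 00011010010111011111110 → 0, fb=1
68: 00110100101110111111101 → 0, fb=1
69: 01101001011101111111011 → 0, fb=1
70: 11010010111011111110111 → 1, fb=0
71: 10100101110111111101110 → 1, fb=1
72: 01001011101111111011101 → 0, fb=1
73: 10010111011111110111011 → 1, fb=0
74: 00101110111111101110110 → 0, fb=1
75: 01011101111111011101101 → 0, fb=0
76: 10111011111110111011010 → 1, fb=0
77: 01110111111101110110100 → 0, fb=1
78: 11101111111011101101001 → 1, fb=1
79: 11011111110111011010011 → 1, fb=0

11111111011011101100011111000000110110110101010100101000111100010010001101001011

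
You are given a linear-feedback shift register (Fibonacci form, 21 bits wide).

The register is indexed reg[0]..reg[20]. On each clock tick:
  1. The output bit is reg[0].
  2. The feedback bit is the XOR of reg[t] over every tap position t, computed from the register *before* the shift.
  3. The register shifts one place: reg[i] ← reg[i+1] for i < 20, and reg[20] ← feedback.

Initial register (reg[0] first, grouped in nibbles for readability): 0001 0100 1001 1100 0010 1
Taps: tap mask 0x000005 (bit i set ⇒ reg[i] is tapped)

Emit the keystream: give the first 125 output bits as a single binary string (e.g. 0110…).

00010100100111000010101000110111011001000001011101010111101000100101000001001001010110001000101101100001110101010011011100110

step | reg (before) | out | fb
   0 | 000101001001110000101 | 0 | 0
   1 | 001010010011100001010 | 0 | 1
   2 | 010100100111000010101 | 0 | 0
   3 | 101001001110000101010 | 1 | 0
   4 | 010010011100001010100 | 0 | 0
   5 | 100100111000010101000 | 1 | 1
   6 | 001001110000101010001 | 0 | 1
   7 | 010011100001010100011 | 0 | 0
   8 | 100111000010101000110 | 1 | 1
   9 | 001110000101010001101 | 0 | 1
  10 | 011100001010100011011 | 0 | 1
  11 | 111000010101000110111 | 1 | 0
  12 | 110000101010001101110 | 1 | 1
  13 | 100001010100011011101 | 1 | 1
  14 | 000010101000110111011 | 0 | 0
  15 | 000101010001101110110 | 0 | 0
  16 | 001010100011011101100 | 0 | 1
  17 | 010101000110111011001 | 0 | 0
  18 | 101010001101110110010 | 1 | 0
  19 | 010100011011101100100 | 0 | 0
  20 | 101000110111011001000 | 1 | 0
  21 | 010001101110110010000 | 0 | 0
  22 | 100011011101100100000 | 1 | 1
  23 | 000110111011001000001 | 0 | 0
  24 | 001101110110010000010 | 0 | 1
  25 | 011011101100100000101 | 0 | 1
  26 | 110111011001000001011 | 1 | 1
  27 | 101110110010000010111 | 1 | 0
  28 | 011101100100000101110 | 0 | 1
  29 | 111011001000001011101 | 1 | 0
  30 | 110110010000010111010 | 1 | 1
  31 | 101100100000101110101 | 1 | 0
  32 | 011001000001011101010 | 0 | 1
  33 | 110010000010111010101 | 1 | 1
  34 | 100100000101110101011 | 1 | 1
  35 | 001000001011101010111 | 0 | 1
  36 | 010000010111010101111 | 0 | 0
  37 | 100000101110101011110 | 1 | 1
  38 | 000001011101010111101 | 0 | 0
  39 | 000010111010101111010 | 0 | 0
  40 | 000101110101011110100 | 0 | 0
  41 | 001011101010111101000 | 0 | 1
  42 | 010111010101111010001 | 0 | 0
  43 | 101110101011110100010 | 1 | 0
  44 | 011101010111101000100 | 0 | 1
  45 | 111010101111010001001 | 1 | 0
  46 | 110101011110100010010 | 1 | 1
  47 | 101010111101000100101 | 1 | 0
  48 | 010101111010001001010 | 0 | 0
  49 | 101011110100010010100 | 1 | 0
  50 | 010111101000100101000 | 0 | 0
  51 | 101111010001001010000 | 1 | 0
  52 | 011110100010010100000 | 0 | 1
  53 | 111101000100101000001 | 1 | 0
  54 | 111010001001010000010 | 1 | 0
  55 | 110100010010100000100 | 1 | 1
  56 | 101000100101000001001 | 1 | 0
  57 | 010001001010000010010 | 0 | 0
  58 | 100010010100000100100 | 1 | 1
  59 | 000100101000001001001 | 0 | 0
  60 | 001001010000010010010 | 0 | 1
  61 | 010010100000100100101 | 0 | 0
  62 | 100101000001001001010 | 1 | 1
  63 | 001010000010010010101 | 0 | 1
  64 | 010100000100100101011 | 0 | 0
  65 | 101000001001001010110 | 1 | 0
  66 | 010000010010010101100 | 0 | 0
  67 | 100000100100101011000 | 1 | 1
  68 | 000001001001010110001 | 0 | 0
  69 | 000010010010101100010 | 0 | 0
  70 | 000100100101011000100 | 0 | 0
  71 | 001001001010110001000 | 0 | 1
  72 | 010010010101100010001 | 0 | 0
  73 | 100100101011000100010 | 1 | 1
  74 | 001001010110001000101 | 0 | 1
  75 | 010010101100010001011 | 0 | 0
  76 | 100101011000100010110 | 1 | 1
  77 | 001010110001000101101 | 0 | 1
  78 | 010101100010001011011 | 0 | 0
  79 | 101011000100010110110 | 1 | 0
  80 | 010110001000101101100 | 0 | 0
  81 | 101100010001011011000 | 1 | 0
  82 | 011000100010110110000 | 0 | 1
  83 | 110001000101101100001 | 1 | 1
  84 | 100010001011011000011 | 1 | 1
  85 | 000100010110110000111 | 0 | 0
  86 | 001000101101100001110 | 0 | 1
  87 | 010001011011000011101 | 0 | 0
  88 | 100010110110000111010 | 1 | 1
  89 | 000101101100001110101 | 0 | 0
  90 | 001011011000011101010 | 0 | 1
  91 | 010110110000111010101 | 0 | 0
  92 | 101101100001110101010 | 1 | 0
  93 | 011011000011101010100 | 0 | 1
  94 | 110110000111010101001 | 1 | 1
  95 | 101100001110101010011 | 1 | 0
  96 | 011000011101010100110 | 0 | 1
  97 | 110000111010101001101 | 1 | 1
  98 | 100001110101010011011 | 1 | 1
  99 | 000011101010100110111 | 0 | 0
 100 | 000111010101001101110 | 0 | 0
 101 | 001110101010011011100 | 0 | 1
 102 | 011101010100110111001 | 0 | 1
 103 | 111010101001101110011 | 1 | 0
 104 | 110101010011011100110 | 1 | 1
 105 | 101010100110111001101 | 1 | 0
 106 | 010101001101110011010 | 0 | 0
 107 | 101010011011100110100 | 1 | 0
 108 | 010100110111001101000 | 0 | 0
 109 | 101001101110011010000 | 1 | 0
 110 | 010011011100110100000 | 0 | 0
 111 | 100110111001101000000 | 1 | 1
 112 | 001101110011010000001 | 0 | 1
 113 | 011011100110100000011 | 0 | 1
 114 | 110111001101000000111 | 1 | 1
 115 | 101110011010000001111 | 1 | 0
 116 | 011100110100000011110 | 0 | 1
 117 | 111001101000000111101 | 1 | 0
 118 | 110011010000001111010 | 1 | 1
 119 | 100110100000011110101 | 1 | 1
 120 | 001101000000111101011 | 0 | 1
 121 | 011010000001111010111 | 0 | 1
 122 | 110100000011110101111 | 1 | 1
 123 | 101000000111101011111 | 1 | 0
 124 | 010000001111010111110 | 0 | 0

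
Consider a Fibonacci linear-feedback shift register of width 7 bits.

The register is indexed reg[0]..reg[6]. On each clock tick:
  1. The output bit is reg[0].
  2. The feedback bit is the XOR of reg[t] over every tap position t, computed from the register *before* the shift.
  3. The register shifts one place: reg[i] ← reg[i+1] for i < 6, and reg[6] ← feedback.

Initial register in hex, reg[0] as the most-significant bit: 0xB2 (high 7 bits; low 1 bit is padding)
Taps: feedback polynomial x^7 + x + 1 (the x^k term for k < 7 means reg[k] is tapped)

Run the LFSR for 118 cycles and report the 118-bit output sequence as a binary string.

k : reg_k → out_k, fb_k
0: 1011001 → 1, fb=1
1: 0110011 → 0, fb=1
2: 1100111 → 1, fb=0
3: 1001110 → 1, fb=1
4: 0011101 → 0, fb=0
5: 0111010 → 0, fb=1
6: 1110101 → 1, fb=0
7: 1101010 → 1, fb=0
8: 1010100 → 1, fb=1
9: 0101001 → 0, fb=1
10: 1010011 → 1, fb=1
11: 0100111 → 0, fb=1
12: 1001111 → 1, fb=1
13: 0011111 → 0, fb=0
14: 0111110 → 0, fb=1
15: 1111101 → 1, fb=0
16: 1111010 → 1, fb=0
17: 1110100 → 1, fb=0
18: 1101000 → 1, fb=0
19: 1010000 → 1, fb=1
20: 0100001 → 0, fb=1
21: 1000011 → 1, fb=1
22: 0000111 → 0, fb=0
23: 0001110 → 0, fb=0
24: 0011100 → 0, fb=0
25: 0111000 → 0, fb=1
26: 1110001 → 1, fb=0
27: 1100010 → 1, fb=0
28: 1000100 → 1, fb=1
29: 0001001 → 0, fb=0
30: 0010010 → 0, fb=0
31: 0100100 → 0, fb=1
32: 1001001 → 1, fb=1
33: 0010011 → 0, fb=0
34: 0100110 → 0, fb=1
35: 1001101 → 1, fb=1
36: 0011011 → 0, fb=0
37: 0110110 → 0, fb=1
38: 1101101 → 1, fb=0
39: 1011010 → 1, fb=1
40: 0110101 → 0, fb=1
41: 1101011 → 1, fb=0
42: 1010110 → 1, fb=1
43: 0101101 → 0, fb=1
44: 1011011 → 1, fb=1
45: 0110111 → 0, fb=1
46: 1101111 → 1, fb=0
47: 1011110 → 1, fb=1
48: 0111101 → 0, fb=1
49: 1111011 → 1, fb=0
50: 1110110 → 1, fb=0
51: 1101100 → 1, fb=0
52: 1011000 → 1, fb=1
53: 0110001 → 0, fb=1
54: 1100011 → 1, fb=0
55: 1000110 → 1, fb=1
56: 0001101 → 0, fb=0
57: 0011010 → 0, fb=0
58: 0110100 → 0, fb=1
59: 1101001 → 1, fb=0
60: 1010010 → 1, fb=1
61: 0100101 → 0, fb=1
62: 1001011 → 1, fb=1
63: 0010111 → 0, fb=0
64: 0101110 → 0, fb=1
65: 1011101 → 1, fb=1
66: 0111011 → 0, fb=1
67: 1110111 → 1, fb=0
68: 1101110 → 1, fb=0
69: 1011100 → 1, fb=1
70: 0111001 → 0, fb=1
71: 1110011 → 1, fb=0
72: 1100110 → 1, fb=0
73: 1001100 → 1, fb=1
74: 0011001 → 0, fb=0
75: 0110010 → 0, fb=1
76: 1100101 → 1, fb=0
77: 1001010 → 1, fb=1
78: 0010101 → 0, fb=0
79: 0101010 → 0, fb=1
80: 1010101 → 1, fb=1
81: 0101011 → 0, fb=1
82: 1010111 → 1, fb=1
83: 0101111 → 0, fb=1
84: 1011111 → 1, fb=1
85: 0111111 → 0, fb=1
86: 1111111 → 1, fb=0
87: 1111110 → 1, fb=0
88: 1111100 → 1, fb=0
89: 1111000 → 1, fb=0
90: 1110000 → 1, fb=0
91: 1100000 → 1, fb=0
92: 1000000 → 1, fb=1
93: 0000001 → 0, fb=0
94: 0000010 → 0, fb=0
95: 0000100 → 0, fb=0
96: 0001000 → 0, fb=0
97: 0010000 → 0, fb=0
98: 0100000 → 0, fb=1
99: 1000001 → 1, fb=1
100: 0000011 → 0, fb=0
101: 0000110 → 0, fb=0
102: 0001100 → 0, fb=0
103: 0011000 → 0, fb=0
104: 0110000 → 0, fb=1
105: 1100001 → 1, fb=0
106: 1000010 → 1, fb=1
107: 0000101 → 0, fb=0
108: 0001010 → 0, fb=0
109: 0010100 → 0, fb=0
110: 0101000 → 0, fb=1
111: 1010001 → 1, fb=1
112: 0100011 → 0, fb=1
113: 1000111 → 1, fb=1
114: 0001111 → 0, fb=0
115: 0011110 → 0, fb=0
116: 0111100 → 0, fb=1
117: 1111001 → 1, fb=0

1011001110101001111101000011100010010011011010110111101100011010010111011100110010101011111110000001000001100001010001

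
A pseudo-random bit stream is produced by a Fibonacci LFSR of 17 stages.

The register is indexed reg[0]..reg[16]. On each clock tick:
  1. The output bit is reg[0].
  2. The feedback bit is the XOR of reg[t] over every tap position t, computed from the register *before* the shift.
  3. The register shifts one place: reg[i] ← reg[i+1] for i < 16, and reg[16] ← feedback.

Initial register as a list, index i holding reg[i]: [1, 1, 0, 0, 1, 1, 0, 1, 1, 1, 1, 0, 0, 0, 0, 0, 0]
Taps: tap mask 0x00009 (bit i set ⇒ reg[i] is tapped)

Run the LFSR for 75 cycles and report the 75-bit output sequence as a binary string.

step | reg (before) | out | fb
   0 | 11001101111000000 | 1 | 1
   1 | 10011011110000001 | 1 | 0
   2 | 00110111100000010 | 0 | 1
   3 | 01101111000000101 | 0 | 0
   4 | 11011110000001010 | 1 | 0
   5 | 10111100000010100 | 1 | 0
   6 | 01111000000101000 | 0 | 1
   7 | 11110000001010001 | 1 | 0
   8 | 11100000010100010 | 1 | 1
   9 | 11000000101000101 | 1 | 1
  10 | 10000001010001011 | 1 | 1
  11 | 00000010100010111 | 0 | 0
  12 | 00000101000101110 | 0 | 0
  13 | 00001010001011100 | 0 | 0
  14 | 00010100010111000 | 0 | 1
  15 | 00101000101110001 | 0 | 0
  16 | 01010001011100010 | 0 | 1
  17 | 10100010111000101 | 1 | 1
  18 | 01000101110001011 | 0 | 0
  19 | 10001011100010110 | 1 | 1
  20 | 00010111000101101 | 0 | 1
  21 | 00101110001011011 | 0 | 0
  22 | 01011100010110110 | 0 | 1
  23 | 10111000101101101 | 1 | 0
  24 | 01110001011011010 | 0 | 1
  25 | 11100010110110101 | 1 | 1
  26 | 11000101101101011 | 1 | 1
  27 | 10001011011010111 | 1 | 1
  28 | 00010110110101111 | 0 | 1
  29 | 00101101101011111 | 0 | 0
  30 | 01011011010111110 | 0 | 1
  31 | 10110110101111101 | 1 | 0
  32 | 01101101011111010 | 0 | 0
  33 | 11011010111110100 | 1 | 0
  34 | 10110101111101000 | 1 | 0
  35 | 01101011111010000 | 0 | 0
  36 | 11010111110100000 | 1 | 0
  37 | 10101111101000000 | 1 | 1
  38 | 01011111010000001 | 0 | 1
  39 | 10111110100000011 | 1 | 0
  40 | 01111101000000110 | 0 | 1
  41 | 11111010000001101 | 1 | 0
  42 | 11110100000011010 | 1 | 0
  43 | 11101000000110100 | 1 | 1
  44 | 11010000001101001 | 1 | 0
  45 | 10100000011010010 | 1 | 1
  46 | 01000000110100101 | 0 | 0
  47 | 10000001101001010 | 1 | 1
  48 | 00000011010010101 | 0 | 0
  49 | 00000110100101010 | 0 | 0
  50 | 00001101001010100 | 0 | 0
  51 | 00011010010101000 | 0 | 1
  52 | 00110100101010001 | 0 | 1
  53 | 01101001010100011 | 0 | 0
  54 | 11010010101000110 | 1 | 0
  55 | 10100101010001100 | 1 | 1
  56 | 01001010100011001 | 0 | 0
  57 | 10010101000110010 | 1 | 0
  58 | 00101010001100100 | 0 | 0
  59 | 01010100011001000 | 0 | 1
  60 | 10101000110010001 | 1 | 1
  61 | 01010001100100011 | 0 | 1
  62 | 10100011001000111 | 1 | 1
  63 | 01000110010001111 | 0 | 0
  64 | 10001100100011110 | 1 | 1
  65 | 00011001000111101 | 0 | 1
  66 | 00110010001111011 | 0 | 1
  67 | 01100100011110111 | 0 | 0
  68 | 11001000111101110 | 1 | 1
  69 | 10010001111011101 | 1 | 0
  70 | 00100011110111010 | 0 | 0
  71 | 01000111101110100 | 0 | 0
  72 | 10001111011101000 | 1 | 1
  73 | 00011110111010001 | 0 | 1
  74 | 00111101110100011 | 0 | 1

110011011110000001010001011100010110110101111101000000110100101010001100100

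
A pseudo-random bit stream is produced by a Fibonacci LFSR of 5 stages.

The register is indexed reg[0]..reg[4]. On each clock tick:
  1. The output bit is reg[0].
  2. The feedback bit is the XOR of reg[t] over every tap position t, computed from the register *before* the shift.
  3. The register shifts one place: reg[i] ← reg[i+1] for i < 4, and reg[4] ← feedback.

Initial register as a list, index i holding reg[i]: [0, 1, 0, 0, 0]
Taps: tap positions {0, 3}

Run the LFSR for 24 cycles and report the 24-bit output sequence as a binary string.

010000101011101100011111

step | reg (before) | out | fb
   0 | 01000 | 0 | 0
   1 | 10000 | 1 | 1
   2 | 00001 | 0 | 0
   3 | 00010 | 0 | 1
   4 | 00101 | 0 | 0
   5 | 01010 | 0 | 1
   6 | 10101 | 1 | 1
   7 | 01011 | 0 | 1
   8 | 10111 | 1 | 0
   9 | 01110 | 0 | 1
  10 | 11101 | 1 | 1
  11 | 11011 | 1 | 0
  12 | 10110 | 1 | 0
  13 | 01100 | 0 | 0
  14 | 11000 | 1 | 1
  15 | 10001 | 1 | 1
  16 | 00011 | 0 | 1
  17 | 00111 | 0 | 1
  18 | 01111 | 0 | 1
  19 | 11111 | 1 | 0
  20 | 11110 | 1 | 0
  21 | 11100 | 1 | 1
  22 | 11001 | 1 | 1
  23 | 10011 | 1 | 0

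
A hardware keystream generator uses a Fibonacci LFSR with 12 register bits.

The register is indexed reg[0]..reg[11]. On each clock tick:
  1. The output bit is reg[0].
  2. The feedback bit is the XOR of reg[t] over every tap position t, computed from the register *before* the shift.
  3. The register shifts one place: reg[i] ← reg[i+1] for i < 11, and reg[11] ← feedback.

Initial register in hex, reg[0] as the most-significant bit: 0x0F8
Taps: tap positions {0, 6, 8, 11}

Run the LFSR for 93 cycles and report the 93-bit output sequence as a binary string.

000011111000010011000101111110000010100100100111101001001100011000100100110101111011000011011

tick  register→output (feedback)
  0  000011111000→0 (0)
  1  000111110000→0 (1)
  2  001111100001→0 (0)
  3  011111000010→0 (0)
  4  111110000100→1 (1)
  5  111100001001→1 (1)
  6  111000010011→1 (0)
  7  110000100110→1 (0)
  8  100001001100→1 (0)
  9  000010011000→0 (1)
 10  000100110001→0 (0)
 11  001001100010→0 (1)
 12  010011000101→0 (1)
 13  100110001011→1 (1)
 14  001100010111→0 (1)
 15  011000101111→0 (1)
 16  110001011111→1 (1)
 17  100010111111→1 (0)
 18  000101111110→0 (0)
 19  001011111100→0 (0)
 20  010111111000→0 (0)
 21  101111110000→1 (0)
 22  011111100000→0 (1)
 23  111111000001→1 (0)
 24  111110000010→1 (1)
 25  111100000101→1 (0)
 26  111000001010→1 (0)
 27  110000010100→1 (1)
 28  100000101001→1 (0)
 29  000001010010→0 (0)
 30  000010100100→0 (1)
 31  000101001001→0 (0)
 32  001010010010→0 (0)
 33  010100100100→0 (1)
 34  101001001001→1 (1)
 35  010010010011→0 (1)
 36  100100100111→1 (1)
 37  001001001111→0 (0)
 38  010010011110→0 (1)
 39  100100111101→1 (0)
 40  001001111010→0 (0)
 41  010011110100→0 (1)
 42  100111101001→1 (0)
 43  001111010010→0 (0)
 44  011110100100→0 (1)
 45  111101001001→1 (1)
 46  111010010011→1 (0)
 47  110100100110→1 (0)
 48  101001001100→1 (0)
 49  010010011000→0 (1)
 50  100100110001→1 (1)
 51  001001100011→0 (0)
 52  010011000110→0 (0)
 53  100110001100→1 (0)
 54  001100011000→0 (1)
 55  011000110001→0 (0)
 56  110001100010→1 (0)
 57  100011000100→1 (1)
 58  000110001001→0 (0)
 59  001100010010→0 (0)
 60  011000100100→0 (1)
 61  110001001001→1 (1)
 62  100010010011→1 (0)
 63  000100100110→0 (1)
 64  001001001101→0 (0)
 65  010010011010→0 (1)
 66  100100110101→1 (1)
 67  001001101011→0 (1)
 68  010011010111→0 (1)
 69  100110101111→1 (0)
 70  001101011110→0 (1)
 71  011010111101→0 (1)
 72  110101111011→1 (0)
 73  101011110110→1 (0)
 74  010111101100→0 (0)
 75  101111011000→1 (0)
 76  011110110000→0 (1)
 77  111101100001→1 (1)
 78  111011000011→1 (0)
 79  110110000110→1 (1)
 80  101100001101→1 (1)
 81  011000011011→0 (0)
 82  110000110110→1 (0)
 83  100001101100→1 (1)
 84  000011011001→0 (0)
 85  000110110010→0 (1)
 86  001101100101→0 (0)
 87  011011001010→0 (1)
 88  110110010101→1 (0)
 89  101100101010→1 (1)
 90  011001010101→0 (1)
 91  110010101011→1 (0)
 92  100101010110→1 (1)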